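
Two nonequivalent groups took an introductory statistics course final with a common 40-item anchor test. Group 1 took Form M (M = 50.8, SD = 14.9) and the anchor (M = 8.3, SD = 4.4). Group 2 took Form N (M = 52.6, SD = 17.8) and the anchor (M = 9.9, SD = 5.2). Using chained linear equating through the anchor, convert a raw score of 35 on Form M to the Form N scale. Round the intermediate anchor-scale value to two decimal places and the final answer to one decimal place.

Form M → anchor (Group 1): v = (4.4/14.9)(35 − 50.8) + 8.3 = 3.63
anchor → Form N (Group 2): y = (17.8/5.2)(3.63 − 9.9) + 52.6 = 31.1

31.1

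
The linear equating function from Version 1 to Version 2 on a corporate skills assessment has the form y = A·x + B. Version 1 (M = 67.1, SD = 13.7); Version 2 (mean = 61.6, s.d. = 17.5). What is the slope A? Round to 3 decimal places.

A = SD_Y / SD_X = 17.5 / 13.7 = 1.277

1.277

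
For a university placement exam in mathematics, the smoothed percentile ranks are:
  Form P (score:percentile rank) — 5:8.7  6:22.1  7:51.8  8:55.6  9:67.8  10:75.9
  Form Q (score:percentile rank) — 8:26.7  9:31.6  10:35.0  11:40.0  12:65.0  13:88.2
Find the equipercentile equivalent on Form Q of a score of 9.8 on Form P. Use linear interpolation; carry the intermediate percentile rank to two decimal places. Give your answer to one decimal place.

12.4

PR of 9.8 on Form P: 67.8 + (9.8 − 9)/(10 − 9) × (75.9 − 67.8) = 74.28
On Form Q, PR 74.28 falls between score 12 (PR 65.0) and 13 (PR 88.2).
Interpolate: 12 + (74.28 − 65.0)/(88.2 − 65.0) × (13 − 12) = 12.4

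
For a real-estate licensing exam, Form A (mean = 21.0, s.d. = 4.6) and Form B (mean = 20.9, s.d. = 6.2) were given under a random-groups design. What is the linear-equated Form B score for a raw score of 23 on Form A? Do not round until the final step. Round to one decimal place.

23.6

Linear equating: y = (SD_Y/SD_X)(x − M_X) + M_Y
y = (6.2/4.6)(23 − 21.0) + 20.9
y = 1.347826 × 2.0 + 20.9 = 2.6957 + 20.9 = 23.6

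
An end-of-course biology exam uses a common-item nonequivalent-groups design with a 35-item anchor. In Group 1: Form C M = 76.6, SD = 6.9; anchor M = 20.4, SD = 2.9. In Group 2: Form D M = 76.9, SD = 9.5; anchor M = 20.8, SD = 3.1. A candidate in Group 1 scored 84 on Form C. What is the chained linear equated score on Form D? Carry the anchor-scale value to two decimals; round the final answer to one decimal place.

Form C → anchor (Group 1): v = (2.9/6.9)(84 − 76.6) + 20.4 = 23.51
anchor → Form D (Group 2): y = (9.5/3.1)(23.51 − 20.8) + 76.9 = 85.2

85.2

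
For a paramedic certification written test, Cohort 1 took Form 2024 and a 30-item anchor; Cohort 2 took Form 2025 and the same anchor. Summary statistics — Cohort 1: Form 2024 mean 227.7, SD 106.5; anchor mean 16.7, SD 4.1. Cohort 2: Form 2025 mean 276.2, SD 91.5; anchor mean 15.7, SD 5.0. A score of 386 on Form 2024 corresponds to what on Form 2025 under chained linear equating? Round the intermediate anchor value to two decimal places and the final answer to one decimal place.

Form 2024 → anchor (Cohort 1): v = (4.1/106.5)(386 − 227.7) + 16.7 = 22.79
anchor → Form 2025 (Cohort 2): y = (91.5/5.0)(22.79 − 15.7) + 276.2 = 405.9

405.9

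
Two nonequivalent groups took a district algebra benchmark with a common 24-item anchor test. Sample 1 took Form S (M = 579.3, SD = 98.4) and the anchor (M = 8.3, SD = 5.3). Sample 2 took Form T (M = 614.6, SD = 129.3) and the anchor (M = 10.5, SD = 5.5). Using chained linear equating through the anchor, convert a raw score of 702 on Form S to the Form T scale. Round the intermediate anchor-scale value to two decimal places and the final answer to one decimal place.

Form S → anchor (Sample 1): v = (5.3/98.4)(702 − 579.3) + 8.3 = 14.91
anchor → Form T (Sample 2): y = (129.3/5.5)(14.91 − 10.5) + 614.6 = 718.3

718.3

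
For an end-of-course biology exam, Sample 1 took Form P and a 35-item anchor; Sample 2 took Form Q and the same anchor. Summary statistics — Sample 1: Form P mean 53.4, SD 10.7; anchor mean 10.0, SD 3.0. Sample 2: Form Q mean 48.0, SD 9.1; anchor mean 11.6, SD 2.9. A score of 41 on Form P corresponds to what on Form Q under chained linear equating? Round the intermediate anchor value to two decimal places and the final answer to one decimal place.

Form P → anchor (Sample 1): v = (3.0/10.7)(41 − 53.4) + 10.0 = 6.52
anchor → Form Q (Sample 2): y = (9.1/2.9)(6.52 − 11.6) + 48.0 = 32.1

32.1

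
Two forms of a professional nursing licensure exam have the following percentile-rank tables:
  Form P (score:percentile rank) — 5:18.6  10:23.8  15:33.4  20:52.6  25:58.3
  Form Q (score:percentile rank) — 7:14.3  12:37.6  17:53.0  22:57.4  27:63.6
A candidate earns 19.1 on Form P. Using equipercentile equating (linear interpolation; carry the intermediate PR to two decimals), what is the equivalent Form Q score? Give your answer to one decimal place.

PR of 19.1 on Form P: 33.4 + (19.1 − 15)/(20 − 15) × (52.6 − 33.4) = 49.14
On Form Q, PR 49.14 falls between score 12 (PR 37.6) and 17 (PR 53.0).
Interpolate: 12 + (49.14 − 37.6)/(53.0 − 37.6) × (17 − 12) = 15.7

15.7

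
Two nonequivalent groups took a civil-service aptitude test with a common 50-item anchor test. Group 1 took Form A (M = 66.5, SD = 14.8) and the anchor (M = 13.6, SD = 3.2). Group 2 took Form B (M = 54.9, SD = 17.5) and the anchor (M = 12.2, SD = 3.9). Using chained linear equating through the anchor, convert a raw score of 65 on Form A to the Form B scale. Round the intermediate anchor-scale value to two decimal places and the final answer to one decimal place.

Form A → anchor (Group 1): v = (3.2/14.8)(65 − 66.5) + 13.6 = 13.28
anchor → Form B (Group 2): y = (17.5/3.9)(13.28 − 12.2) + 54.9 = 59.7

59.7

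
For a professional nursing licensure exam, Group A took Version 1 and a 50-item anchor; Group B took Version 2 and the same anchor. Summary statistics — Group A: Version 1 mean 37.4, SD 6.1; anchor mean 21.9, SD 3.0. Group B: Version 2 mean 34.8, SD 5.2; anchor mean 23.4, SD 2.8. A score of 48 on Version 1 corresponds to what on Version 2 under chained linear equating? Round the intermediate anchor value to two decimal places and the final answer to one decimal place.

Version 1 → anchor (Group A): v = (3.0/6.1)(48 − 37.4) + 21.9 = 27.11
anchor → Version 2 (Group B): y = (5.2/2.8)(27.11 − 23.4) + 34.8 = 41.7

41.7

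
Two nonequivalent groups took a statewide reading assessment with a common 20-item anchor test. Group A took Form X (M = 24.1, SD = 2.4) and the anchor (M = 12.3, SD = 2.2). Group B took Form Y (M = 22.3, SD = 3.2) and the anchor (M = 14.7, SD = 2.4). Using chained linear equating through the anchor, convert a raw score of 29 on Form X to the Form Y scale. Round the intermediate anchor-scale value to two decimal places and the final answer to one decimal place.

25.1

Form X → anchor (Group A): v = (2.2/2.4)(29 − 24.1) + 12.3 = 16.79
anchor → Form Y (Group B): y = (3.2/2.4)(16.79 − 14.7) + 22.3 = 25.1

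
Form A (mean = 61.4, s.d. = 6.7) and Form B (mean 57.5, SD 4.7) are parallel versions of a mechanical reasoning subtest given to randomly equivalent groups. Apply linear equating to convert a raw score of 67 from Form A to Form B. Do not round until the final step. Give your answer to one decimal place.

Linear equating: y = (SD_Y/SD_X)(x − M_X) + M_Y
y = (4.7/6.7)(67 − 61.4) + 57.5
y = 0.701493 × 5.6 + 57.5 = 3.9284 + 57.5 = 61.4

61.4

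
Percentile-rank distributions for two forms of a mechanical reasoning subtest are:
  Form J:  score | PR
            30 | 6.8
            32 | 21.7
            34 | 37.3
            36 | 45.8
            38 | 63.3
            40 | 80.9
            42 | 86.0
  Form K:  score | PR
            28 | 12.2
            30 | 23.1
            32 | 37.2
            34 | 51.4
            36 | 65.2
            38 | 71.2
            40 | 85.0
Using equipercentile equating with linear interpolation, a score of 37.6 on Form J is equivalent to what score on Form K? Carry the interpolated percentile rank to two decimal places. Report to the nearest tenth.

PR of 37.6 on Form J: 45.8 + (37.6 − 36)/(38 − 36) × (63.3 − 45.8) = 59.80
On Form K, PR 59.80 falls between score 34 (PR 51.4) and 36 (PR 65.2).
Interpolate: 34 + (59.80 − 51.4)/(65.2 − 51.4) × (36 − 34) = 35.2

35.2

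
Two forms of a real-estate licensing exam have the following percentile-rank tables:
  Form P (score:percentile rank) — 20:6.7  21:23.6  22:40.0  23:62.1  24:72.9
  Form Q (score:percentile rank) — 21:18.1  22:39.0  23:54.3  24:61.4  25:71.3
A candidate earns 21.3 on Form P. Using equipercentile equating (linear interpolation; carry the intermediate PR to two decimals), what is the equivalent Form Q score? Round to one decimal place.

21.5

PR of 21.3 on Form P: 23.6 + (21.3 − 21)/(22 − 21) × (40.0 − 23.6) = 28.52
On Form Q, PR 28.52 falls between score 21 (PR 18.1) and 22 (PR 39.0).
Interpolate: 21 + (28.52 − 18.1)/(39.0 − 18.1) × (22 − 21) = 21.5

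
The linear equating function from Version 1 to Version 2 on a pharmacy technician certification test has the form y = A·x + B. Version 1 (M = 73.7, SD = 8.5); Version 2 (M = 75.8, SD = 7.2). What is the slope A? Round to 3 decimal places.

A = SD_Y / SD_X = 7.2 / 8.5 = 0.847

0.847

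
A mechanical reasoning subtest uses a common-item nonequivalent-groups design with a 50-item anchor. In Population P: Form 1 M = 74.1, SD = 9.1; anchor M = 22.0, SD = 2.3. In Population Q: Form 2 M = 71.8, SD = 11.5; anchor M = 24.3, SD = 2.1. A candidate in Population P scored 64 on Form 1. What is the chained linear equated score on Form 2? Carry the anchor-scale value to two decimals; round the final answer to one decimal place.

45.2

Form 1 → anchor (Population P): v = (2.3/9.1)(64 − 74.1) + 22.0 = 19.45
anchor → Form 2 (Population Q): y = (11.5/2.1)(19.45 − 24.3) + 71.8 = 45.2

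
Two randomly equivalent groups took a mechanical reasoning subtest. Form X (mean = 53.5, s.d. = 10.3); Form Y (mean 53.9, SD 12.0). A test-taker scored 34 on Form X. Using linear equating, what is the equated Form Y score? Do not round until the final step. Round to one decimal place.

31.2

Linear equating: y = (SD_Y/SD_X)(x − M_X) + M_Y
y = (12.0/10.3)(34 − 53.5) + 53.9
y = 1.165049 × -19.5 + 53.9 = -22.7184 + 53.9 = 31.2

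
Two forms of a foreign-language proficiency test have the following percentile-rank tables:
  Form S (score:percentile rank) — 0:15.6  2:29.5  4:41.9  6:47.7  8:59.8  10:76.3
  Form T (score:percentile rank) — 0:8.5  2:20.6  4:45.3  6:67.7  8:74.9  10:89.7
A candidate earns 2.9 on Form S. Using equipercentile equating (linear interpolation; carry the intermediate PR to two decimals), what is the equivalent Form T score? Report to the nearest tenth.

3.2

PR of 2.9 on Form S: 29.5 + (2.9 − 2)/(4 − 2) × (41.9 − 29.5) = 35.08
On Form T, PR 35.08 falls between score 2 (PR 20.6) and 4 (PR 45.3).
Interpolate: 2 + (35.08 − 20.6)/(45.3 − 20.6) × (4 − 2) = 3.2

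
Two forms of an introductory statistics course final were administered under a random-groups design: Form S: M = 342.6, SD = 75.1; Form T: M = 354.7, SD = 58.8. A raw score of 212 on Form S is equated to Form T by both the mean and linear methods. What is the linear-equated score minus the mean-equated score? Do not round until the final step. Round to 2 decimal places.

Mean-equated: 212 + (354.7 − 342.6) = 224.10
Linear-equated: (58.8/75.1)(212 − 342.6) + 354.7 = 252.446
Difference = 252.446 − 224.10 = 28.35

28.35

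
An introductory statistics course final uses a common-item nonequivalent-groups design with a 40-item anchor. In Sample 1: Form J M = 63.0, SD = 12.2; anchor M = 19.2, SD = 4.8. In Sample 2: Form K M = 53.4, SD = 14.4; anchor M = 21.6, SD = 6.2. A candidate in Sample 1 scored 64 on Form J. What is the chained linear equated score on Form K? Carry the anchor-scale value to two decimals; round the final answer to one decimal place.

48.7

Form J → anchor (Sample 1): v = (4.8/12.2)(64 − 63.0) + 19.2 = 19.59
anchor → Form K (Sample 2): y = (14.4/6.2)(19.59 − 21.6) + 53.4 = 48.7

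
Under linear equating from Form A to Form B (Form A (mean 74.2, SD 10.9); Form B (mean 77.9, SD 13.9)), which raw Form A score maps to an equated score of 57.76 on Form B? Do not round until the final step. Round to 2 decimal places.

58.41

Invert y = (SD_Y/SD_X)(x − M_X) + M_Y:
x = (SD_X/SD_Y)(y − M_Y) + M_X = (10.9/13.9)(57.76 − 77.9) + 74.2
x = 0.784173 × -20.140 + 74.2 = 58.41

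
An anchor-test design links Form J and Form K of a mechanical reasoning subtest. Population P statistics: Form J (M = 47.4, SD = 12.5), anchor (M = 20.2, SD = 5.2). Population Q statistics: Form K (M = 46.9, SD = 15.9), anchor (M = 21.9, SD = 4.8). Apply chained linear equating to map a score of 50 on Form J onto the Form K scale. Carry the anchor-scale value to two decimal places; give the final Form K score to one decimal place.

Form J → anchor (Population P): v = (5.2/12.5)(50 − 47.4) + 20.2 = 21.28
anchor → Form K (Population Q): y = (15.9/4.8)(21.28 − 21.9) + 46.9 = 44.8

44.8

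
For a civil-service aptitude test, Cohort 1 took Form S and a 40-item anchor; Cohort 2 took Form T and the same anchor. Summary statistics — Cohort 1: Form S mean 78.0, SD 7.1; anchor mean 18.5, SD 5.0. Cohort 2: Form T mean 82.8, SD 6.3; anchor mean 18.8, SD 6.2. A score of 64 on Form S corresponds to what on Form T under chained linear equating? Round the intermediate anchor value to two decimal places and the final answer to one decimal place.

72.5

Form S → anchor (Cohort 1): v = (5.0/7.1)(64 − 78.0) + 18.5 = 8.64
anchor → Form T (Cohort 2): y = (6.3/6.2)(8.64 − 18.8) + 82.8 = 72.5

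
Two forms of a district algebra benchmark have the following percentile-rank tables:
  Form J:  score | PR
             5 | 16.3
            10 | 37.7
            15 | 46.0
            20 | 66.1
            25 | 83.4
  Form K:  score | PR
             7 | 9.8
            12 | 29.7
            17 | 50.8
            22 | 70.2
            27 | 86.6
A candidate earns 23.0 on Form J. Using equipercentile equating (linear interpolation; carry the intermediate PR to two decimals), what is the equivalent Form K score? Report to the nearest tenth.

PR of 23.0 on Form J: 66.1 + (23.0 − 20)/(25 − 20) × (83.4 − 66.1) = 76.48
On Form K, PR 76.48 falls between score 22 (PR 70.2) and 27 (PR 86.6).
Interpolate: 22 + (76.48 − 70.2)/(86.6 − 70.2) × (27 − 22) = 23.9

23.9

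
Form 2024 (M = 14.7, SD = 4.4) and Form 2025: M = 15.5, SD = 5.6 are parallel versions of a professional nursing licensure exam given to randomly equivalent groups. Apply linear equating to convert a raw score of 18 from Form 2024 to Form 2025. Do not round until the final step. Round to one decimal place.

19.7

Linear equating: y = (SD_Y/SD_X)(x − M_X) + M_Y
y = (5.6/4.4)(18 − 14.7) + 15.5
y = 1.272727 × 3.3 + 15.5 = 4.2000 + 15.5 = 19.7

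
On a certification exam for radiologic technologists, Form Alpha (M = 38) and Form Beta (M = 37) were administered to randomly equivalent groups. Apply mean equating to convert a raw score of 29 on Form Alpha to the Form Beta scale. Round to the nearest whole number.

Mean equating: y = x + (M_Y − M_X) = 29 + (37 − 38) = 28

28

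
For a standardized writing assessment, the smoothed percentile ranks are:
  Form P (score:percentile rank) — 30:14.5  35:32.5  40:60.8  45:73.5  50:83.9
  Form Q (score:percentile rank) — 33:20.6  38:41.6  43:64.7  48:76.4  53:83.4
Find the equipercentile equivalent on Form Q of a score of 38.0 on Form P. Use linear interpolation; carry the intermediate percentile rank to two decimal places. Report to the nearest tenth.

39.7

PR of 38.0 on Form P: 32.5 + (38.0 − 35)/(40 − 35) × (60.8 − 32.5) = 49.48
On Form Q, PR 49.48 falls between score 38 (PR 41.6) and 43 (PR 64.7).
Interpolate: 38 + (49.48 − 41.6)/(64.7 − 41.6) × (43 − 38) = 39.7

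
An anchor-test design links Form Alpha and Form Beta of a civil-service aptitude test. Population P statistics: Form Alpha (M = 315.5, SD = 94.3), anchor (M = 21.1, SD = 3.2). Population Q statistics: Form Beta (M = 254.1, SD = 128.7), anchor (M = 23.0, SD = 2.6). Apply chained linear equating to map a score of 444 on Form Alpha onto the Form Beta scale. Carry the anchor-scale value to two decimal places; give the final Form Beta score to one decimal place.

Form Alpha → anchor (Population P): v = (3.2/94.3)(444 − 315.5) + 21.1 = 25.46
anchor → Form Beta (Population Q): y = (128.7/2.6)(25.46 − 23.0) + 254.1 = 375.9

375.9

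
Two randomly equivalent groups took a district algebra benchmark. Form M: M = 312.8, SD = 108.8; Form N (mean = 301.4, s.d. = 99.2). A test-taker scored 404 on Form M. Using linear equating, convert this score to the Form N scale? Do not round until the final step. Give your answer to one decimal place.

Linear equating: y = (SD_Y/SD_X)(x − M_X) + M_Y
y = (99.2/108.8)(404 − 312.8) + 301.4
y = 0.911765 × 91.2 + 301.4 = 83.1529 + 301.4 = 384.6

384.6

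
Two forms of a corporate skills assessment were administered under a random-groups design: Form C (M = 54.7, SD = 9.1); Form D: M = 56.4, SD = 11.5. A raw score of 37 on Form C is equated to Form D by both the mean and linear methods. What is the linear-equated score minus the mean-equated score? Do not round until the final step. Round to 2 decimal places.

Mean-equated: 37 + (56.4 − 54.7) = 38.70
Linear-equated: (11.5/9.1)(37 − 54.7) + 56.4 = 34.032
Difference = 34.032 − 38.70 = -4.67

-4.67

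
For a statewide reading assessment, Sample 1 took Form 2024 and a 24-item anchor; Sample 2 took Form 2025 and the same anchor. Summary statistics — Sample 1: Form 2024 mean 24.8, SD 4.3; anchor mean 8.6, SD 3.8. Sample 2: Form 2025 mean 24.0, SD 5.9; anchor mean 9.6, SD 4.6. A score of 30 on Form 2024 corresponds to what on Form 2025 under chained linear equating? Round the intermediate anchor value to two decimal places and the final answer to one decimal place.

Form 2024 → anchor (Sample 1): v = (3.8/4.3)(30 − 24.8) + 8.6 = 13.20
anchor → Form 2025 (Sample 2): y = (5.9/4.6)(13.20 − 9.6) + 24.0 = 28.6

28.6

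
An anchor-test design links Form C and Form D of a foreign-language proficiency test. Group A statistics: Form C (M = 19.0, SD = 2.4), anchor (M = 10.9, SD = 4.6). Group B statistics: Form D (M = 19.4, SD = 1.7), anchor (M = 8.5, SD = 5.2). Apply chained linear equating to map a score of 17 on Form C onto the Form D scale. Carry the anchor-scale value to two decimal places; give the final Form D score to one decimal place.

Form C → anchor (Group A): v = (4.6/2.4)(17 − 19.0) + 10.9 = 7.07
anchor → Form D (Group B): y = (1.7/5.2)(7.07 − 8.5) + 19.4 = 18.9

18.9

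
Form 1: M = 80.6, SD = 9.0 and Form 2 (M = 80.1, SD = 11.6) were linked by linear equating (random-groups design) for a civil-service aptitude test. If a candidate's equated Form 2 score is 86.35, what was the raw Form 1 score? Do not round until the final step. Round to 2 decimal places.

85.45

Invert y = (SD_Y/SD_X)(x − M_X) + M_Y:
x = (SD_X/SD_Y)(y − M_Y) + M_X = (9.0/11.6)(86.35 − 80.1) + 80.6
x = 0.775862 × 6.250 + 80.6 = 85.45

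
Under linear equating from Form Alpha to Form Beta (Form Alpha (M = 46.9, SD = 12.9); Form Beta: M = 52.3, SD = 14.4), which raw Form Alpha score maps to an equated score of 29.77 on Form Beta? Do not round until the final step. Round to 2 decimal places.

26.72

Invert y = (SD_Y/SD_X)(x − M_X) + M_Y:
x = (SD_X/SD_Y)(y − M_Y) + M_X = (12.9/14.4)(29.77 − 52.3) + 46.9
x = 0.895833 × -22.530 + 46.9 = 26.72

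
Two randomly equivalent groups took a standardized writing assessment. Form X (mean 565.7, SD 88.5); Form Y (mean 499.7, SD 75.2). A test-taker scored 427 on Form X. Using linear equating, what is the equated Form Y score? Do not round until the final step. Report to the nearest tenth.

Linear equating: y = (SD_Y/SD_X)(x − M_X) + M_Y
y = (75.2/88.5)(427 − 565.7) + 499.7
y = 0.849718 × -138.7 + 499.7 = -117.8558 + 499.7 = 381.8

381.8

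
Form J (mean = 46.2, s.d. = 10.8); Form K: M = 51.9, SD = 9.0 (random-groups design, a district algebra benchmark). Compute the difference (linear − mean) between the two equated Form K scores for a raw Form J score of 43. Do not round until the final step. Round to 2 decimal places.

Mean-equated: 43 + (51.9 − 46.2) = 48.70
Linear-equated: (9.0/10.8)(43 − 46.2) + 51.9 = 49.233
Difference = 49.233 − 48.70 = 0.53

0.53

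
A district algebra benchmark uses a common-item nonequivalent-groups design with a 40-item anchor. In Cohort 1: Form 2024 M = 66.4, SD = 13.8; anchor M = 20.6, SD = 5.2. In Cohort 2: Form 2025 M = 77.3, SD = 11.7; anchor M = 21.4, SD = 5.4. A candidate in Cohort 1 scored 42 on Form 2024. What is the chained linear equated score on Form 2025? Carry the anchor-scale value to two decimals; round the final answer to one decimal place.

55.7

Form 2024 → anchor (Cohort 1): v = (5.2/13.8)(42 − 66.4) + 20.6 = 11.41
anchor → Form 2025 (Cohort 2): y = (11.7/5.4)(11.41 − 21.4) + 77.3 = 55.7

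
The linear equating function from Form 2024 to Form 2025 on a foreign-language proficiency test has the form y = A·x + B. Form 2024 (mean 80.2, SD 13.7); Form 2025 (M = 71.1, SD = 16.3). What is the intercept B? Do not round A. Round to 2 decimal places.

A = SD_Y / SD_X = 16.3 / 13.7 = 1.189781
B = M_Y − A·M_X = 71.1 − 1.189781 × 80.2 = -24.32

-24.32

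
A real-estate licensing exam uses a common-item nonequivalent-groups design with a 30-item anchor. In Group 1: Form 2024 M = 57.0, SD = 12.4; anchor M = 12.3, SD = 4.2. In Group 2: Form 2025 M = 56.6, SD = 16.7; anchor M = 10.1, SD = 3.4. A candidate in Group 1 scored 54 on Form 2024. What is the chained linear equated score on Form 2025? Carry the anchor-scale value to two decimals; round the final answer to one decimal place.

62.4

Form 2024 → anchor (Group 1): v = (4.2/12.4)(54 − 57.0) + 12.3 = 11.28
anchor → Form 2025 (Group 2): y = (16.7/3.4)(11.28 − 10.1) + 56.6 = 62.4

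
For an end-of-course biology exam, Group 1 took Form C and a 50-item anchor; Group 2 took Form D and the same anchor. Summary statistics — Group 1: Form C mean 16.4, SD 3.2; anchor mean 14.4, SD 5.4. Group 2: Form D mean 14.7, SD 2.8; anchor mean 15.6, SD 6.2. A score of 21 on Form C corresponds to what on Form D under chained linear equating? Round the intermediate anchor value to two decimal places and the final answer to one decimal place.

Form C → anchor (Group 1): v = (5.4/3.2)(21 − 16.4) + 14.4 = 22.16
anchor → Form D (Group 2): y = (2.8/6.2)(22.16 − 15.6) + 14.7 = 17.7

17.7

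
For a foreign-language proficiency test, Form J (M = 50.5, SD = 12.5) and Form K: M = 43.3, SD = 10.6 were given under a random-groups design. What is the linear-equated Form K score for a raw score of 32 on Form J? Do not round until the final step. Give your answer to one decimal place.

27.6

Linear equating: y = (SD_Y/SD_X)(x − M_X) + M_Y
y = (10.6/12.5)(32 − 50.5) + 43.3
y = 0.848000 × -18.5 + 43.3 = -15.6880 + 43.3 = 27.6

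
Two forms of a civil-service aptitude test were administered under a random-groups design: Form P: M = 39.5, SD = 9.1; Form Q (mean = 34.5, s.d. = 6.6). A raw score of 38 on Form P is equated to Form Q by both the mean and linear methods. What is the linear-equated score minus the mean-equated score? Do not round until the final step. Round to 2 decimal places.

Mean-equated: 38 + (34.5 − 39.5) = 33.00
Linear-equated: (6.6/9.1)(38 − 39.5) + 34.5 = 33.412
Difference = 33.412 − 33.00 = 0.41

0.41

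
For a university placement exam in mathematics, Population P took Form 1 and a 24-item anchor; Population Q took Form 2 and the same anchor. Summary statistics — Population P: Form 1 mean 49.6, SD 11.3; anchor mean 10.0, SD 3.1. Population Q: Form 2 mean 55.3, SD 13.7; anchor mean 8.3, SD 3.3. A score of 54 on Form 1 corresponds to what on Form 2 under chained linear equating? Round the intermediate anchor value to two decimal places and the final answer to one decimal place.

67.4

Form 1 → anchor (Population P): v = (3.1/11.3)(54 − 49.6) + 10.0 = 11.21
anchor → Form 2 (Population Q): y = (13.7/3.3)(11.21 − 8.3) + 55.3 = 67.4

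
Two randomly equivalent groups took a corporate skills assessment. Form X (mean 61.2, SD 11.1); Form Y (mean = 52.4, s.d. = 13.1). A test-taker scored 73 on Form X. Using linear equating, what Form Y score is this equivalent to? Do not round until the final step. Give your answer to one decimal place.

66.3

Linear equating: y = (SD_Y/SD_X)(x − M_X) + M_Y
y = (13.1/11.1)(73 − 61.2) + 52.4
y = 1.180180 × 11.8 + 52.4 = 13.9261 + 52.4 = 66.3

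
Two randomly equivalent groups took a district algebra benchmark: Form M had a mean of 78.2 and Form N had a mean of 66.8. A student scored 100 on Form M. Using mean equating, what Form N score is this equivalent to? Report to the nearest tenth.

Mean equating: y = x + (M_Y − M_X) = 100 + (66.8 − 78.2) = 88.6

88.6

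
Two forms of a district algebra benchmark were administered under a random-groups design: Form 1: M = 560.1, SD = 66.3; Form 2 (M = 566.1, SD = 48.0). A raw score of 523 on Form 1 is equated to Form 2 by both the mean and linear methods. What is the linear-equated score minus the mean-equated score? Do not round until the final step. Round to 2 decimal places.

10.24

Mean-equated: 523 + (566.1 − 560.1) = 529.00
Linear-equated: (48.0/66.3)(523 − 560.1) + 566.1 = 539.240
Difference = 539.240 − 529.00 = 10.24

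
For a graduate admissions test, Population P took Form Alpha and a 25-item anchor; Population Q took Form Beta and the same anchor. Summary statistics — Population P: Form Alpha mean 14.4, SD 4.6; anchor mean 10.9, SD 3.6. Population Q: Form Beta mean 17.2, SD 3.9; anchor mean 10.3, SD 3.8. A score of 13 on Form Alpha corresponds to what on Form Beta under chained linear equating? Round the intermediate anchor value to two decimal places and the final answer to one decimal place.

Form Alpha → anchor (Population P): v = (3.6/4.6)(13 − 14.4) + 10.9 = 9.80
anchor → Form Beta (Population Q): y = (3.9/3.8)(9.80 − 10.3) + 17.2 = 16.7

16.7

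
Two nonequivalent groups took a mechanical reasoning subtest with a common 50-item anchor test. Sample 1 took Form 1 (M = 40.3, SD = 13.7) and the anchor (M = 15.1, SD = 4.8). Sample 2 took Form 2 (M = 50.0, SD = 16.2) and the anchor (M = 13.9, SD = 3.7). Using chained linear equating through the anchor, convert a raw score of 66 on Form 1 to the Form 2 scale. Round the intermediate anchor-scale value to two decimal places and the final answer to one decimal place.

94.7

Form 1 → anchor (Sample 1): v = (4.8/13.7)(66 − 40.3) + 15.1 = 24.10
anchor → Form 2 (Sample 2): y = (16.2/3.7)(24.10 − 13.9) + 50.0 = 94.7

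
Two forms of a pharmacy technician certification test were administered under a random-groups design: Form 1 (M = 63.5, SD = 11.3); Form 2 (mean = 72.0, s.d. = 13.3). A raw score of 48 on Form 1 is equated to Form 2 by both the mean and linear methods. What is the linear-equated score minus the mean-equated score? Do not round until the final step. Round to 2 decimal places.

Mean-equated: 48 + (72.0 − 63.5) = 56.50
Linear-equated: (13.3/11.3)(48 − 63.5) + 72.0 = 53.757
Difference = 53.757 − 56.50 = -2.74

-2.74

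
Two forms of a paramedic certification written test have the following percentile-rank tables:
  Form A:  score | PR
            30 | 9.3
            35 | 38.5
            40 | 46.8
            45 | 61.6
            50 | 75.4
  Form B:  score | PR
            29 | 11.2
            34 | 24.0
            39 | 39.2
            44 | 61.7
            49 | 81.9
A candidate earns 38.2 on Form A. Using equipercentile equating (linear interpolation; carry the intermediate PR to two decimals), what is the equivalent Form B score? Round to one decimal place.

PR of 38.2 on Form A: 38.5 + (38.2 − 35)/(40 − 35) × (46.8 − 38.5) = 43.81
On Form B, PR 43.81 falls between score 39 (PR 39.2) and 44 (PR 61.7).
Interpolate: 39 + (43.81 − 39.2)/(61.7 − 39.2) × (44 − 39) = 40.0

40.0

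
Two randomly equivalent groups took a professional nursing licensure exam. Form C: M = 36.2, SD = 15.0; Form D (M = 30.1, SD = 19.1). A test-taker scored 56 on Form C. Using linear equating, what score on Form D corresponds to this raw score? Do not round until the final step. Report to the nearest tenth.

55.3

Linear equating: y = (SD_Y/SD_X)(x − M_X) + M_Y
y = (19.1/15.0)(56 − 36.2) + 30.1
y = 1.273333 × 19.8 + 30.1 = 25.2120 + 30.1 = 55.3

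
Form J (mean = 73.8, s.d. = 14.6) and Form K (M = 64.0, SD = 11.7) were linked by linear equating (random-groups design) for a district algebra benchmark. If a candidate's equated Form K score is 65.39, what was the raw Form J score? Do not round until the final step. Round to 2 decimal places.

Invert y = (SD_Y/SD_X)(x − M_X) + M_Y:
x = (SD_X/SD_Y)(y − M_Y) + M_X = (14.6/11.7)(65.39 − 64.0) + 73.8
x = 1.247863 × 1.390 + 73.8 = 75.53

75.53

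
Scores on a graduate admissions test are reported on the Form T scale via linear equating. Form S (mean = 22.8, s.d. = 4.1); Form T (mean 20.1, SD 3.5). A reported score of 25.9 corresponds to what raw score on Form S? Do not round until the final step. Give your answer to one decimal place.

29.6

Invert y = (SD_Y/SD_X)(x − M_X) + M_Y:
x = (SD_X/SD_Y)(y − M_Y) + M_X = (4.1/3.5)(25.9 − 20.1) + 22.8
x = 1.171429 × 5.800 + 22.8 = 29.6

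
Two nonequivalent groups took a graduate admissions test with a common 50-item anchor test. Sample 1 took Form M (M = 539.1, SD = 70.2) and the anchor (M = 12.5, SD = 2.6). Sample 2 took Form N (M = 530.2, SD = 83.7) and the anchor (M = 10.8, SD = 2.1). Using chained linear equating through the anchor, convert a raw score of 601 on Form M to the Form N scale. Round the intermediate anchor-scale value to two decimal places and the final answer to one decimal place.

689.2

Form M → anchor (Sample 1): v = (2.6/70.2)(601 − 539.1) + 12.5 = 14.79
anchor → Form N (Sample 2): y = (83.7/2.1)(14.79 − 10.8) + 530.2 = 689.2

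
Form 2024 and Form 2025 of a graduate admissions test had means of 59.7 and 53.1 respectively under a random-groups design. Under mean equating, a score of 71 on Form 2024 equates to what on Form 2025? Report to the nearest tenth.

Mean equating: y = x + (M_Y − M_X) = 71 + (53.1 − 59.7) = 64.4

64.4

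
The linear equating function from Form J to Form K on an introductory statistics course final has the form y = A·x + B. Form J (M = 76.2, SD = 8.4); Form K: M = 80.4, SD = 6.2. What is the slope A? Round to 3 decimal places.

0.738

A = SD_Y / SD_X = 6.2 / 8.4 = 0.738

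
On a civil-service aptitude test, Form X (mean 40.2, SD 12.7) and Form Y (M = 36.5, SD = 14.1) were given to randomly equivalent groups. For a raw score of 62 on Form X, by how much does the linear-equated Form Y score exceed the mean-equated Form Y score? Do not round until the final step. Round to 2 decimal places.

Mean-equated: 62 + (36.5 − 40.2) = 58.30
Linear-equated: (14.1/12.7)(62 − 40.2) + 36.5 = 60.703
Difference = 60.703 − 58.30 = 2.40

2.40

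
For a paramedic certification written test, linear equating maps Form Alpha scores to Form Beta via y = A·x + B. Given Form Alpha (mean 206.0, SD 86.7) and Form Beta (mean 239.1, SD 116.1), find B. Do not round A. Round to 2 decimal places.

-36.75

A = SD_Y / SD_X = 116.1 / 86.7 = 1.339100
B = M_Y − A·M_X = 239.1 − 1.339100 × 206.0 = -36.75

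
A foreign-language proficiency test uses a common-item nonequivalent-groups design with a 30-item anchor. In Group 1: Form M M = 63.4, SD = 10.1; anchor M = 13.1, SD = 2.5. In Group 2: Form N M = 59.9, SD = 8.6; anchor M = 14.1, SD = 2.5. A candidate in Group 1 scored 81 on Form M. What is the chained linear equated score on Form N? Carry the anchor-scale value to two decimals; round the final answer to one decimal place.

71.5

Form M → anchor (Group 1): v = (2.5/10.1)(81 − 63.4) + 13.1 = 17.46
anchor → Form N (Group 2): y = (8.6/2.5)(17.46 − 14.1) + 59.9 = 71.5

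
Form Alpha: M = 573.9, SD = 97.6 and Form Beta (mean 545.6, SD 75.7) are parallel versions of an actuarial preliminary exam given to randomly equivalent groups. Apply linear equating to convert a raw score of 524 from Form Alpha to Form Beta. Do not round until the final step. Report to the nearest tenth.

Linear equating: y = (SD_Y/SD_X)(x − M_X) + M_Y
y = (75.7/97.6)(524 − 573.9) + 545.6
y = 0.775615 × -49.9 + 545.6 = -38.7032 + 545.6 = 506.9

506.9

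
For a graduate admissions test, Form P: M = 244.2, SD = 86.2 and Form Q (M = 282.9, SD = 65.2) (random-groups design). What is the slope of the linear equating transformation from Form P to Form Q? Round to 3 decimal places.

A = SD_Y / SD_X = 65.2 / 86.2 = 0.756

0.756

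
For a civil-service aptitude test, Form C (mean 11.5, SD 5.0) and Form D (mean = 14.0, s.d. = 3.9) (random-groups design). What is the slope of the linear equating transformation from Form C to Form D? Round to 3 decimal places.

A = SD_Y / SD_X = 3.9 / 5.0 = 0.780

0.780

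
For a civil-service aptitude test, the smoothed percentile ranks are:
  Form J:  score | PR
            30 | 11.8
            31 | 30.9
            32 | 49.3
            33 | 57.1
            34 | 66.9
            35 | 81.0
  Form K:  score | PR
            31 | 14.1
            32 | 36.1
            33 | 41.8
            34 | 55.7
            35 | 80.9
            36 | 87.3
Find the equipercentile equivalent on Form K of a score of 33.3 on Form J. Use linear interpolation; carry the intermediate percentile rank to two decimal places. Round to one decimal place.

34.2

PR of 33.3 on Form J: 57.1 + (33.3 − 33)/(34 − 33) × (66.9 − 57.1) = 60.04
On Form K, PR 60.04 falls between score 34 (PR 55.7) and 35 (PR 80.9).
Interpolate: 34 + (60.04 − 55.7)/(80.9 − 55.7) × (35 − 34) = 34.2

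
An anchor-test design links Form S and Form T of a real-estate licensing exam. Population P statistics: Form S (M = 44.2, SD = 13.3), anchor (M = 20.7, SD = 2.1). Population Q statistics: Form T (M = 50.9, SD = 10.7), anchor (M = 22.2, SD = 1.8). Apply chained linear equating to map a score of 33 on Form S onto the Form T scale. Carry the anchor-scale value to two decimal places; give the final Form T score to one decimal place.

31.5

Form S → anchor (Population P): v = (2.1/13.3)(33 − 44.2) + 20.7 = 18.93
anchor → Form T (Population Q): y = (10.7/1.8)(18.93 − 22.2) + 50.9 = 31.5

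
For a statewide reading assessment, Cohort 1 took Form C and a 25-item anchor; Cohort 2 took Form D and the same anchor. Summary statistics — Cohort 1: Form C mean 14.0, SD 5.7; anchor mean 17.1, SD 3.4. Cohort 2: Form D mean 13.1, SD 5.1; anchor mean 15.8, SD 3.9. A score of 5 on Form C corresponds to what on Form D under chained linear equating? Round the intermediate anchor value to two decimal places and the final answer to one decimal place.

7.8

Form C → anchor (Cohort 1): v = (3.4/5.7)(5 − 14.0) + 17.1 = 11.73
anchor → Form D (Cohort 2): y = (5.1/3.9)(11.73 − 15.8) + 13.1 = 7.8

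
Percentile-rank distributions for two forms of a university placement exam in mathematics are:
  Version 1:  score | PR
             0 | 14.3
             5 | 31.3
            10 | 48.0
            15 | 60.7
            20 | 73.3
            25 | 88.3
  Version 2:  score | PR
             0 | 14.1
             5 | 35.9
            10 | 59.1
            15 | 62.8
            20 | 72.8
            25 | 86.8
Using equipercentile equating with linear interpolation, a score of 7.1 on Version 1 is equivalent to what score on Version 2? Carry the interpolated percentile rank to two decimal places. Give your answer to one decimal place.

5.5

PR of 7.1 on Version 1: 31.3 + (7.1 − 5)/(10 − 5) × (48.0 − 31.3) = 38.31
On Version 2, PR 38.31 falls between score 5 (PR 35.9) and 10 (PR 59.1).
Interpolate: 5 + (38.31 − 35.9)/(59.1 − 35.9) × (10 − 5) = 5.5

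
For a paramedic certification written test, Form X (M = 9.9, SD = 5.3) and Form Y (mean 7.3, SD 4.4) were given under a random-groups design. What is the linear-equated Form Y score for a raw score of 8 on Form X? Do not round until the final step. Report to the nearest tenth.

Linear equating: y = (SD_Y/SD_X)(x − M_X) + M_Y
y = (4.4/5.3)(8 − 9.9) + 7.3
y = 0.830189 × -1.9 + 7.3 = -1.5774 + 7.3 = 5.7

5.7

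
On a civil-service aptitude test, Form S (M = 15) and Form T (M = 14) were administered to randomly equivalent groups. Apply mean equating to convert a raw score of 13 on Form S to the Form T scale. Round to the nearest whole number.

Mean equating: y = x + (M_Y − M_X) = 13 + (14 − 15) = 12

12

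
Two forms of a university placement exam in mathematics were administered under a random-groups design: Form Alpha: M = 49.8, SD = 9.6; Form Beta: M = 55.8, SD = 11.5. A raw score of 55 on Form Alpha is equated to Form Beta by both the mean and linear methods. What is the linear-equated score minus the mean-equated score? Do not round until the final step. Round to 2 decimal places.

Mean-equated: 55 + (55.8 − 49.8) = 61.00
Linear-equated: (11.5/9.6)(55 − 49.8) + 55.8 = 62.029
Difference = 62.029 − 61.00 = 1.03

1.03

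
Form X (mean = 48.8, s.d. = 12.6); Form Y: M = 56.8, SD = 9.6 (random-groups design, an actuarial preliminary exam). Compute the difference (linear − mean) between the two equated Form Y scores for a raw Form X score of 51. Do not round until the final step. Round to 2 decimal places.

Mean-equated: 51 + (56.8 − 48.8) = 59.00
Linear-equated: (9.6/12.6)(51 − 48.8) + 56.8 = 58.476
Difference = 58.476 − 59.00 = -0.52

-0.52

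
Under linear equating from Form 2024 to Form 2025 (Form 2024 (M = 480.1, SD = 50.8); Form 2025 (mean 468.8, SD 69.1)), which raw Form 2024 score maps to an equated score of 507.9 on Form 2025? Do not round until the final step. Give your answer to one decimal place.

508.8

Invert y = (SD_Y/SD_X)(x − M_X) + M_Y:
x = (SD_X/SD_Y)(y − M_Y) + M_X = (50.8/69.1)(507.9 − 468.8) + 480.1
x = 0.735166 × 39.100 + 480.1 = 508.8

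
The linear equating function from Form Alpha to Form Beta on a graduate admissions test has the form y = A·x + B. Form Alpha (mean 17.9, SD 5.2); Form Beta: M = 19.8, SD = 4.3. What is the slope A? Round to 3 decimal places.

0.827

A = SD_Y / SD_X = 4.3 / 5.2 = 0.827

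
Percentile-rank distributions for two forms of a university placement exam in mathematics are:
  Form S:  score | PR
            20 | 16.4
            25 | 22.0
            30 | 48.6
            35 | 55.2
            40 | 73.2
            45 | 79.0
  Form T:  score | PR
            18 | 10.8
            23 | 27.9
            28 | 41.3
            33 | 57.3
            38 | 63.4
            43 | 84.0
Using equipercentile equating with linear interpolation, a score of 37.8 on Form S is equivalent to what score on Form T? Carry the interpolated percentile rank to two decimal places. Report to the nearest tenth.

PR of 37.8 on Form S: 55.2 + (37.8 − 35)/(40 − 35) × (73.2 − 55.2) = 65.28
On Form T, PR 65.28 falls between score 38 (PR 63.4) and 43 (PR 84.0).
Interpolate: 38 + (65.28 − 63.4)/(84.0 − 63.4) × (43 − 38) = 38.5

38.5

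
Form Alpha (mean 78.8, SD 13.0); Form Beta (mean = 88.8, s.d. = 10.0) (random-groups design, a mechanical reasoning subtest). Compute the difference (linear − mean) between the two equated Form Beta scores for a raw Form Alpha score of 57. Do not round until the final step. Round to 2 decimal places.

Mean-equated: 57 + (88.8 − 78.8) = 67.00
Linear-equated: (10.0/13.0)(57 − 78.8) + 88.8 = 72.031
Difference = 72.031 − 67.00 = 5.03

5.03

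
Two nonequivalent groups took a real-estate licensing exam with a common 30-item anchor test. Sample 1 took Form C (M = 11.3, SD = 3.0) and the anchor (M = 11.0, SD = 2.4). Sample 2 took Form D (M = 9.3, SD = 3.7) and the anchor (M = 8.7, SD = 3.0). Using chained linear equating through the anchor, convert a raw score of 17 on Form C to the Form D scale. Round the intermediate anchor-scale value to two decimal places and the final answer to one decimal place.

17.8

Form C → anchor (Sample 1): v = (2.4/3.0)(17 − 11.3) + 11.0 = 15.56
anchor → Form D (Sample 2): y = (3.7/3.0)(15.56 − 8.7) + 9.3 = 17.8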